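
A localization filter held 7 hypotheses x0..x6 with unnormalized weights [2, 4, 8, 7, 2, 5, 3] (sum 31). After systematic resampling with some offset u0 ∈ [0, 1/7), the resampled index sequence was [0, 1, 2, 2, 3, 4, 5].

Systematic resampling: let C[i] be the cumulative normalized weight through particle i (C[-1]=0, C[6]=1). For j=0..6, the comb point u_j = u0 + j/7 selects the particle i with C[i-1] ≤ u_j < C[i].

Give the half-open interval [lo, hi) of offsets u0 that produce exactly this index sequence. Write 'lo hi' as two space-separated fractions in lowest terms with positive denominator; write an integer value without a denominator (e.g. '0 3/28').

C = [2/31, 6/31, 14/31, 21/31, 23/31, 28/31, 1]
j=0 picked index 0: u0 ∈ [0, 2/31)
j=1 picked index 1: u0 ∈ [-17/217, 11/217)
j=2 picked index 2: u0 ∈ [-20/217, 36/217)
j=3 picked index 2: u0 ∈ [-51/217, 5/217)
j=4 picked index 3: u0 ∈ [-26/217, 23/217)
j=5 picked index 4: u0 ∈ [-8/217, 6/217)
j=6 picked index 5: u0 ∈ [-25/217, 10/217)
intersection: [0, 5/217)

0 5/217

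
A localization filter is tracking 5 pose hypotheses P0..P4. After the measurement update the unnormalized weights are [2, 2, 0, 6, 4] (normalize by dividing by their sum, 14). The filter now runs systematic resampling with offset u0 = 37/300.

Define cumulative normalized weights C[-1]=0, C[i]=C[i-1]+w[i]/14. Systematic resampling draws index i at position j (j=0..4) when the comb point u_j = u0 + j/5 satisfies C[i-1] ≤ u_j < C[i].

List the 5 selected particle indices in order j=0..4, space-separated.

0 3 3 4 4

C = [1/7, 2/7, 2/7, 5/7, 1]
j=0: u_0=37/300 ∈ [0, 1/7) → index 0
j=1: u_1=97/300 ∈ [2/7, 5/7) → index 3
j=2: u_2=157/300 ∈ [2/7, 5/7) → index 3
j=3: u_3=217/300 ∈ [5/7, 1) → index 4
j=4: u_4=277/300 ∈ [5/7, 1) → index 4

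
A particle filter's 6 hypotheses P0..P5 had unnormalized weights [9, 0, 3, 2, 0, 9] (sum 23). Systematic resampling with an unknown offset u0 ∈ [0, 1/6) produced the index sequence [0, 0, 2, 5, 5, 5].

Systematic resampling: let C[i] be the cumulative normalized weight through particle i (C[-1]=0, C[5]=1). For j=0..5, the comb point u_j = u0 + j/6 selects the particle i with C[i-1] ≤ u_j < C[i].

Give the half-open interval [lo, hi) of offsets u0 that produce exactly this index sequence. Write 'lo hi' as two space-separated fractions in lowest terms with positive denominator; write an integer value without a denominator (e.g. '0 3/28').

5/46 1/6

C = [9/23, 9/23, 12/23, 14/23, 14/23, 1]
j=0 picked index 0: u0 ∈ [0, 9/23)
j=1 picked index 0: u0 ∈ [-1/6, 31/138)
j=2 picked index 2: u0 ∈ [4/69, 13/69)
j=3 picked index 5: u0 ∈ [5/46, 1/2)
j=4 picked index 5: u0 ∈ [-4/69, 1/3)
j=5 picked index 5: u0 ∈ [-31/138, 1/6)
intersection: [5/46, 1/6)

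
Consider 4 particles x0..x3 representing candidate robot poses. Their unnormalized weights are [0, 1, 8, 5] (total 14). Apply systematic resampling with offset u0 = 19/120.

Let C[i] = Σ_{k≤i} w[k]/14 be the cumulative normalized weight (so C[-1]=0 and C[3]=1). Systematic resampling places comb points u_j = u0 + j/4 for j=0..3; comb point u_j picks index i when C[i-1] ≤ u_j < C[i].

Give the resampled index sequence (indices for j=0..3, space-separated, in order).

C = [0, 1/14, 9/14, 1]
j=0: u_0=19/120 ∈ [1/14, 9/14) → index 2
j=1: u_1=49/120 ∈ [1/14, 9/14) → index 2
j=2: u_2=79/120 ∈ [9/14, 1) → index 3
j=3: u_3=109/120 ∈ [9/14, 1) → index 3

2 2 3 3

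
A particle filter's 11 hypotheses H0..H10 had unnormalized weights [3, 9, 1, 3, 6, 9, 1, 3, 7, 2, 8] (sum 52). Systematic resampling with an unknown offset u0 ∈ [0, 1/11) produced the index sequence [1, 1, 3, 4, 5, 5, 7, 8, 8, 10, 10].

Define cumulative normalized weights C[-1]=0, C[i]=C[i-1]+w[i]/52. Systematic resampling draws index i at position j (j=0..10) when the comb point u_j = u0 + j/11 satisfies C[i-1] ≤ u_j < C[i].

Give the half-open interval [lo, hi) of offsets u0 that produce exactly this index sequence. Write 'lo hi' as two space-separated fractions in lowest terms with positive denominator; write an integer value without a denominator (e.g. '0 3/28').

C = [3/52, 3/13, 1/4, 4/13, 11/26, 31/52, 8/13, 35/52, 21/26, 11/13, 1]
j=0 picked index 1: u0 ∈ [3/52, 3/13)
j=1 picked index 1: u0 ∈ [-19/572, 20/143)
j=2 picked index 3: u0 ∈ [3/44, 18/143)
j=3 picked index 4: u0 ∈ [5/143, 43/286)
j=4 picked index 5: u0 ∈ [17/286, 133/572)
j=5 picked index 5: u0 ∈ [-9/286, 81/572)
j=6 picked index 7: u0 ∈ [10/143, 73/572)
j=7 picked index 8: u0 ∈ [21/572, 49/286)
j=8 picked index 8: u0 ∈ [-31/572, 23/286)
j=9 picked index 10: u0 ∈ [4/143, 2/11)
j=10 picked index 10: u0 ∈ [-9/143, 1/11)
intersection: [10/143, 23/286)

10/143 23/286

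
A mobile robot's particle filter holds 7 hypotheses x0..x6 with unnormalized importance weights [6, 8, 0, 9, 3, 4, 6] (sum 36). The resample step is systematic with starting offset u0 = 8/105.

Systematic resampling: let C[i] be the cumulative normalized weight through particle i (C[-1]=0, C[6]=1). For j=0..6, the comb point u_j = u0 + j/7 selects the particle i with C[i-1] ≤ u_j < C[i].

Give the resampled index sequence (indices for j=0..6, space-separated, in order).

0 1 1 3 4 5 6

C = [1/6, 7/18, 7/18, 23/36, 13/18, 5/6, 1]
j=0: u_0=8/105 ∈ [0, 1/6) → index 0
j=1: u_1=23/105 ∈ [1/6, 7/18) → index 1
j=2: u_2=38/105 ∈ [1/6, 7/18) → index 1
j=3: u_3=53/105 ∈ [7/18, 23/36) → index 3
j=4: u_4=68/105 ∈ [23/36, 13/18) → index 4
j=5: u_5=83/105 ∈ [13/18, 5/6) → index 5
j=6: u_6=14/15 ∈ [5/6, 1) → index 6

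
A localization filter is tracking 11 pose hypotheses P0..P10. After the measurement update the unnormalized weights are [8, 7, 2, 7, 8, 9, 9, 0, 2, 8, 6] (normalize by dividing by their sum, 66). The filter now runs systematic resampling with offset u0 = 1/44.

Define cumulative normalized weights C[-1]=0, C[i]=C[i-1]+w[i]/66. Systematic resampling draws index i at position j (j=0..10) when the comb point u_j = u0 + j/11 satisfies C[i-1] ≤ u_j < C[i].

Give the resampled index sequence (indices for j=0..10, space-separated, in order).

0 0 1 3 4 4 5 6 6 9 10

C = [4/33, 5/22, 17/66, 4/11, 16/33, 41/66, 25/33, 25/33, 26/33, 10/11, 1]
j=0: u_0=1/44 ∈ [0, 4/33) → index 0
j=1: u_1=5/44 ∈ [0, 4/33) → index 0
j=2: u_2=9/44 ∈ [4/33, 5/22) → index 1
j=3: u_3=13/44 ∈ [17/66, 4/11) → index 3
j=4: u_4=17/44 ∈ [4/11, 16/33) → index 4
j=5: u_5=21/44 ∈ [4/11, 16/33) → index 4
j=6: u_6=25/44 ∈ [16/33, 41/66) → index 5
j=7: u_7=29/44 ∈ [41/66, 25/33) → index 6
j=8: u_8=3/4 ∈ [41/66, 25/33) → index 6
j=9: u_9=37/44 ∈ [26/33, 10/11) → index 9
j=10: u_10=41/44 ∈ [10/11, 1) → index 10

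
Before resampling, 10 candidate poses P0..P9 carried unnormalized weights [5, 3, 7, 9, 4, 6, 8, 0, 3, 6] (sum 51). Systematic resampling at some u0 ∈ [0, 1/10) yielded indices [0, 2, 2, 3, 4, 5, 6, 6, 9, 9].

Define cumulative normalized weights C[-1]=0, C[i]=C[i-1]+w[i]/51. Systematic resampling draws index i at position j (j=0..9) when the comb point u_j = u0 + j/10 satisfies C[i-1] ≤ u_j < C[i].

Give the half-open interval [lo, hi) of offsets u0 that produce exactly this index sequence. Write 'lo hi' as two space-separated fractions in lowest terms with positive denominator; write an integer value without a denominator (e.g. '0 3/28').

7/85 8/85

C = [5/51, 8/51, 5/17, 8/17, 28/51, 2/3, 14/17, 14/17, 15/17, 1]
j=0 picked index 0: u0 ∈ [0, 5/51)
j=1 picked index 2: u0 ∈ [29/510, 33/170)
j=2 picked index 2: u0 ∈ [-11/255, 8/85)
j=3 picked index 3: u0 ∈ [-1/170, 29/170)
j=4 picked index 4: u0 ∈ [6/85, 38/255)
j=5 picked index 5: u0 ∈ [5/102, 1/6)
j=6 picked index 6: u0 ∈ [1/15, 19/85)
j=7 picked index 6: u0 ∈ [-1/30, 21/170)
j=8 picked index 9: u0 ∈ [7/85, 1/5)
j=9 picked index 9: u0 ∈ [-3/170, 1/10)
intersection: [7/85, 8/85)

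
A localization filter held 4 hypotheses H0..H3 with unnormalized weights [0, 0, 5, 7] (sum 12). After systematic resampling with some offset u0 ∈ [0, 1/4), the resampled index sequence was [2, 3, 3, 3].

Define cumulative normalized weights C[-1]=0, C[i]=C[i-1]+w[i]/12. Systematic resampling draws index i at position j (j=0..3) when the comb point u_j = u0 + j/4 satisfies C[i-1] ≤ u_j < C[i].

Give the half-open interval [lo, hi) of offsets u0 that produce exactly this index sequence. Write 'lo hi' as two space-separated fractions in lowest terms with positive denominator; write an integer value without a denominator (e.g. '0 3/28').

C = [0, 0, 5/12, 1]
j=0 picked index 2: u0 ∈ [0, 5/12)
j=1 picked index 3: u0 ∈ [1/6, 3/4)
j=2 picked index 3: u0 ∈ [-1/12, 1/2)
j=3 picked index 3: u0 ∈ [-1/3, 1/4)
intersection: [1/6, 1/4)

1/6 1/4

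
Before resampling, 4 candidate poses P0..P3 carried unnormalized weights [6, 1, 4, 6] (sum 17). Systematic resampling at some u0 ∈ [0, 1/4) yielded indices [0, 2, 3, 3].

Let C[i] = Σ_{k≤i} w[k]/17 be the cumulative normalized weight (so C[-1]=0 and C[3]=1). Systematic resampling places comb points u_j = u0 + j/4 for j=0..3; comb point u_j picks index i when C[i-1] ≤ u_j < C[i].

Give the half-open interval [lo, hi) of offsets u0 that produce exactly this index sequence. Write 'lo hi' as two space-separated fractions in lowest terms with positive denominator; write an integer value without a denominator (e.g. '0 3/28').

C = [6/17, 7/17, 11/17, 1]
j=0 picked index 0: u0 ∈ [0, 6/17)
j=1 picked index 2: u0 ∈ [11/68, 27/68)
j=2 picked index 3: u0 ∈ [5/34, 1/2)
j=3 picked index 3: u0 ∈ [-7/68, 1/4)
intersection: [11/68, 1/4)

11/68 1/4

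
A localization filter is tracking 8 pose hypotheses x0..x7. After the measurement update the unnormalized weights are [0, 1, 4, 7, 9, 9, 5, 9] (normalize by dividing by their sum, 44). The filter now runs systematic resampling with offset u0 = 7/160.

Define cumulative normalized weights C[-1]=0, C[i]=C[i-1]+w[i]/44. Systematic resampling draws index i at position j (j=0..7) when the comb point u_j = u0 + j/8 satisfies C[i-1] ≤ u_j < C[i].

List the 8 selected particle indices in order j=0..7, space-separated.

C = [0, 1/44, 5/44, 3/11, 21/44, 15/22, 35/44, 1]
j=0: u_0=7/160 ∈ [1/44, 5/44) → index 2
j=1: u_1=27/160 ∈ [5/44, 3/11) → index 3
j=2: u_2=47/160 ∈ [3/11, 21/44) → index 4
j=3: u_3=67/160 ∈ [3/11, 21/44) → index 4
j=4: u_4=87/160 ∈ [21/44, 15/22) → index 5
j=5: u_5=107/160 ∈ [21/44, 15/22) → index 5
j=6: u_6=127/160 ∈ [15/22, 35/44) → index 6
j=7: u_7=147/160 ∈ [35/44, 1) → index 7

2 3 4 4 5 5 6 7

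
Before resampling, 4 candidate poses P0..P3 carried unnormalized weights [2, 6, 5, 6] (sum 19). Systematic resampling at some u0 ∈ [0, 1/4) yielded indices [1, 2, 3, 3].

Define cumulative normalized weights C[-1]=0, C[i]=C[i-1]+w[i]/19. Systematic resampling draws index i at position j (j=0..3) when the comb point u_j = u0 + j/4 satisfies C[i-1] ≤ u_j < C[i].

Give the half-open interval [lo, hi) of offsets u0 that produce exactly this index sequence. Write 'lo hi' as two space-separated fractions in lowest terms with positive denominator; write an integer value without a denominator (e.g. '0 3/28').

C = [2/19, 8/19, 13/19, 1]
j=0 picked index 1: u0 ∈ [2/19, 8/19)
j=1 picked index 2: u0 ∈ [13/76, 33/76)
j=2 picked index 3: u0 ∈ [7/38, 1/2)
j=3 picked index 3: u0 ∈ [-5/76, 1/4)
intersection: [7/38, 1/4)

7/38 1/4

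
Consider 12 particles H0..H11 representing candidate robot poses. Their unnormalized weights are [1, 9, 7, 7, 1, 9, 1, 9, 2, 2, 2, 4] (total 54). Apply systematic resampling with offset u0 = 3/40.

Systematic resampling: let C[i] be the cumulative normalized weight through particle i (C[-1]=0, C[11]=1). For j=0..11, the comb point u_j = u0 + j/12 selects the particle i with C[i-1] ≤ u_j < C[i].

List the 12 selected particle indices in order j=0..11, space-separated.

1 1 2 3 3 5 5 7 7 8 10 11

C = [1/54, 5/27, 17/54, 4/9, 25/54, 17/27, 35/54, 22/27, 23/27, 8/9, 25/27, 1]
j=0: u_0=3/40 ∈ [1/54, 5/27) → index 1
j=1: u_1=19/120 ∈ [1/54, 5/27) → index 1
j=2: u_2=29/120 ∈ [5/27, 17/54) → index 2
j=3: u_3=13/40 ∈ [17/54, 4/9) → index 3
j=4: u_4=49/120 ∈ [17/54, 4/9) → index 3
j=5: u_5=59/120 ∈ [25/54, 17/27) → index 5
j=6: u_6=23/40 ∈ [25/54, 17/27) → index 5
j=7: u_7=79/120 ∈ [35/54, 22/27) → index 7
j=8: u_8=89/120 ∈ [35/54, 22/27) → index 7
j=9: u_9=33/40 ∈ [22/27, 23/27) → index 8
j=10: u_10=109/120 ∈ [8/9, 25/27) → index 10
j=11: u_11=119/120 ∈ [25/27, 1) → index 11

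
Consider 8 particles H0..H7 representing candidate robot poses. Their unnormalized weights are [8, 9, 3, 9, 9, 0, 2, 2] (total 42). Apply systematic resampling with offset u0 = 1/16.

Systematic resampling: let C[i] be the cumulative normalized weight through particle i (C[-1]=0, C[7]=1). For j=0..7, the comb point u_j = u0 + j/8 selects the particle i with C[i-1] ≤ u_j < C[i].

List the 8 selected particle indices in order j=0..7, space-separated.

0 0 1 2 3 3 4 6

C = [4/21, 17/42, 10/21, 29/42, 19/21, 19/21, 20/21, 1]
j=0: u_0=1/16 ∈ [0, 4/21) → index 0
j=1: u_1=3/16 ∈ [0, 4/21) → index 0
j=2: u_2=5/16 ∈ [4/21, 17/42) → index 1
j=3: u_3=7/16 ∈ [17/42, 10/21) → index 2
j=4: u_4=9/16 ∈ [10/21, 29/42) → index 3
j=5: u_5=11/16 ∈ [10/21, 29/42) → index 3
j=6: u_6=13/16 ∈ [29/42, 19/21) → index 4
j=7: u_7=15/16 ∈ [19/21, 20/21) → index 6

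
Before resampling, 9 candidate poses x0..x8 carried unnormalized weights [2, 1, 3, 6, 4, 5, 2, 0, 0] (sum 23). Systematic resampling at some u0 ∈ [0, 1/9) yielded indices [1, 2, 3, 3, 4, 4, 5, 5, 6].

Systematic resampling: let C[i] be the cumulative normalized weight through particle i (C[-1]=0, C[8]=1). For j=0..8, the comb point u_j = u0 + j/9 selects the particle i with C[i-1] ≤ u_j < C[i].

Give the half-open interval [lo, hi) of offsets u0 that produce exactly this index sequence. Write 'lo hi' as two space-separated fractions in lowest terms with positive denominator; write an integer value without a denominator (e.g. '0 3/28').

2/23 1/9

C = [2/23, 3/23, 6/23, 12/23, 16/23, 21/23, 1, 1, 1]
j=0 picked index 1: u0 ∈ [2/23, 3/23)
j=1 picked index 2: u0 ∈ [4/207, 31/207)
j=2 picked index 3: u0 ∈ [8/207, 62/207)
j=3 picked index 3: u0 ∈ [-5/69, 13/69)
j=4 picked index 4: u0 ∈ [16/207, 52/207)
j=5 picked index 4: u0 ∈ [-7/207, 29/207)
j=6 picked index 5: u0 ∈ [2/69, 17/69)
j=7 picked index 5: u0 ∈ [-17/207, 28/207)
j=8 picked index 6: u0 ∈ [5/207, 1/9)
intersection: [2/23, 1/9)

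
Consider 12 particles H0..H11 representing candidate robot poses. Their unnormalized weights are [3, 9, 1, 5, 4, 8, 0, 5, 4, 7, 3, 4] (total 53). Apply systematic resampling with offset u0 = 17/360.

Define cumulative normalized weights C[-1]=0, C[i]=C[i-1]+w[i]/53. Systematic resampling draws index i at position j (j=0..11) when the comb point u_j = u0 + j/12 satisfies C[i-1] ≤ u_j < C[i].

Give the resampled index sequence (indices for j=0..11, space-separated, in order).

C = [3/53, 12/53, 13/53, 18/53, 22/53, 30/53, 30/53, 35/53, 39/53, 46/53, 49/53, 1]
j=0: u_0=17/360 ∈ [0, 3/53) → index 0
j=1: u_1=47/360 ∈ [3/53, 12/53) → index 1
j=2: u_2=77/360 ∈ [3/53, 12/53) → index 1
j=3: u_3=107/360 ∈ [13/53, 18/53) → index 3
j=4: u_4=137/360 ∈ [18/53, 22/53) → index 4
j=5: u_5=167/360 ∈ [22/53, 30/53) → index 5
j=6: u_6=197/360 ∈ [22/53, 30/53) → index 5
j=7: u_7=227/360 ∈ [30/53, 35/53) → index 7
j=8: u_8=257/360 ∈ [35/53, 39/53) → index 8
j=9: u_9=287/360 ∈ [39/53, 46/53) → index 9
j=10: u_10=317/360 ∈ [46/53, 49/53) → index 10
j=11: u_11=347/360 ∈ [49/53, 1) → index 11

0 1 1 3 4 5 5 7 8 9 10 11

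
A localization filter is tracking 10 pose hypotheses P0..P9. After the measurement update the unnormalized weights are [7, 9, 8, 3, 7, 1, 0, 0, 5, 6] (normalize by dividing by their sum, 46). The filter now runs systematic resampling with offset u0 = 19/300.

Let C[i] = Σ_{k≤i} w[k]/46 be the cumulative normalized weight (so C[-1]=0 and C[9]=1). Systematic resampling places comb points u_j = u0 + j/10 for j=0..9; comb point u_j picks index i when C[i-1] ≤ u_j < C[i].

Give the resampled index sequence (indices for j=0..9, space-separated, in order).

0 1 1 2 2 3 4 8 8 9

C = [7/46, 8/23, 12/23, 27/46, 17/23, 35/46, 35/46, 35/46, 20/23, 1]
j=0: u_0=19/300 ∈ [0, 7/46) → index 0
j=1: u_1=49/300 ∈ [7/46, 8/23) → index 1
j=2: u_2=79/300 ∈ [7/46, 8/23) → index 1
j=3: u_3=109/300 ∈ [8/23, 12/23) → index 2
j=4: u_4=139/300 ∈ [8/23, 12/23) → index 2
j=5: u_5=169/300 ∈ [12/23, 27/46) → index 3
j=6: u_6=199/300 ∈ [27/46, 17/23) → index 4
j=7: u_7=229/300 ∈ [35/46, 20/23) → index 8
j=8: u_8=259/300 ∈ [35/46, 20/23) → index 8
j=9: u_9=289/300 ∈ [20/23, 1) → index 9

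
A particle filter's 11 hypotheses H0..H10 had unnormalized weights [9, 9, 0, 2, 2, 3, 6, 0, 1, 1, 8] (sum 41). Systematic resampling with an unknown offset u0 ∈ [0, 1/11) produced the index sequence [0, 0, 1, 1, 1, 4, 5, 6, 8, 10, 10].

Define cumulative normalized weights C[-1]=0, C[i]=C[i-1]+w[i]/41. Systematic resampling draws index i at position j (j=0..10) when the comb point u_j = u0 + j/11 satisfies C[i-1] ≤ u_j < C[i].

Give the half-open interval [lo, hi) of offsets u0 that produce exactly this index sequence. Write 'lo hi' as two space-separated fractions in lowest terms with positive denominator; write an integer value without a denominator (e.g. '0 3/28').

17/451 24/451

C = [9/41, 18/41, 18/41, 20/41, 22/41, 25/41, 31/41, 31/41, 32/41, 33/41, 1]
j=0 picked index 0: u0 ∈ [0, 9/41)
j=1 picked index 0: u0 ∈ [-1/11, 58/451)
j=2 picked index 1: u0 ∈ [17/451, 116/451)
j=3 picked index 1: u0 ∈ [-24/451, 75/451)
j=4 picked index 1: u0 ∈ [-65/451, 34/451)
j=5 picked index 4: u0 ∈ [15/451, 37/451)
j=6 picked index 5: u0 ∈ [-4/451, 29/451)
j=7 picked index 6: u0 ∈ [-12/451, 54/451)
j=8 picked index 8: u0 ∈ [13/451, 24/451)
j=9 picked index 10: u0 ∈ [-6/451, 2/11)
j=10 picked index 10: u0 ∈ [-47/451, 1/11)
intersection: [17/451, 24/451)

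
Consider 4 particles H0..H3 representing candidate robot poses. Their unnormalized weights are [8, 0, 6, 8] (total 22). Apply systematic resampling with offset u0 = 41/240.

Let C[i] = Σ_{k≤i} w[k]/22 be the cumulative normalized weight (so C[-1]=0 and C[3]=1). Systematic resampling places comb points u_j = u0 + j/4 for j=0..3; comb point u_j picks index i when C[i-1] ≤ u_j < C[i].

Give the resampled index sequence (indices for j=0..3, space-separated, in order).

C = [4/11, 4/11, 7/11, 1]
j=0: u_0=41/240 ∈ [0, 4/11) → index 0
j=1: u_1=101/240 ∈ [4/11, 7/11) → index 2
j=2: u_2=161/240 ∈ [7/11, 1) → index 3
j=3: u_3=221/240 ∈ [7/11, 1) → index 3

0 2 3 3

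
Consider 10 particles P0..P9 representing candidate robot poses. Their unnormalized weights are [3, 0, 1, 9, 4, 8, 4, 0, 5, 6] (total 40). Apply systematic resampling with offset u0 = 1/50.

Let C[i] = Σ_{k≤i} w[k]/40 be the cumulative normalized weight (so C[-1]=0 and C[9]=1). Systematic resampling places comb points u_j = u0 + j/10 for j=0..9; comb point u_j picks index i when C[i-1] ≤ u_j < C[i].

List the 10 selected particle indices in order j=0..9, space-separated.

C = [3/40, 3/40, 1/10, 13/40, 17/40, 5/8, 29/40, 29/40, 17/20, 1]
j=0: u_0=1/50 ∈ [0, 3/40) → index 0
j=1: u_1=3/25 ∈ [1/10, 13/40) → index 3
j=2: u_2=11/50 ∈ [1/10, 13/40) → index 3
j=3: u_3=8/25 ∈ [1/10, 13/40) → index 3
j=4: u_4=21/50 ∈ [13/40, 17/40) → index 4
j=5: u_5=13/25 ∈ [17/40, 5/8) → index 5
j=6: u_6=31/50 ∈ [17/40, 5/8) → index 5
j=7: u_7=18/25 ∈ [5/8, 29/40) → index 6
j=8: u_8=41/50 ∈ [29/40, 17/20) → index 8
j=9: u_9=23/25 ∈ [17/20, 1) → index 9

0 3 3 3 4 5 5 6 8 9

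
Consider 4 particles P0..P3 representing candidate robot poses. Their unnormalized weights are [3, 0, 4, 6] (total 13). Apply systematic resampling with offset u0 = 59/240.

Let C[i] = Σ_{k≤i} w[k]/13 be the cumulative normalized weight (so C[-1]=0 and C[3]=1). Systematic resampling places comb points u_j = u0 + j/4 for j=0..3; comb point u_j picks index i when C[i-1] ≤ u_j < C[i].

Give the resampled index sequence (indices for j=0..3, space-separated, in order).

C = [3/13, 3/13, 7/13, 1]
j=0: u_0=59/240 ∈ [3/13, 7/13) → index 2
j=1: u_1=119/240 ∈ [3/13, 7/13) → index 2
j=2: u_2=179/240 ∈ [7/13, 1) → index 3
j=3: u_3=239/240 ∈ [7/13, 1) → index 3

2 2 3 3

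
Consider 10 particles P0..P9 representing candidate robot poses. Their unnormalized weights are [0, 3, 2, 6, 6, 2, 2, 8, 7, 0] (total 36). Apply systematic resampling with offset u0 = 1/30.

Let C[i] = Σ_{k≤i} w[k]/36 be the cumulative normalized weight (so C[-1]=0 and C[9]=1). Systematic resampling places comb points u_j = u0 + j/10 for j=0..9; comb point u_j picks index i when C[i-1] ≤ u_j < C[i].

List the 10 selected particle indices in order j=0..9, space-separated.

C = [0, 1/12, 5/36, 11/36, 17/36, 19/36, 7/12, 29/36, 1, 1]
j=0: u_0=1/30 ∈ [0, 1/12) → index 1
j=1: u_1=2/15 ∈ [1/12, 5/36) → index 2
j=2: u_2=7/30 ∈ [5/36, 11/36) → index 3
j=3: u_3=1/3 ∈ [11/36, 17/36) → index 4
j=4: u_4=13/30 ∈ [11/36, 17/36) → index 4
j=5: u_5=8/15 ∈ [19/36, 7/12) → index 6
j=6: u_6=19/30 ∈ [7/12, 29/36) → index 7
j=7: u_7=11/15 ∈ [7/12, 29/36) → index 7
j=8: u_8=5/6 ∈ [29/36, 1) → index 8
j=9: u_9=14/15 ∈ [29/36, 1) → index 8

1 2 3 4 4 6 7 7 8 8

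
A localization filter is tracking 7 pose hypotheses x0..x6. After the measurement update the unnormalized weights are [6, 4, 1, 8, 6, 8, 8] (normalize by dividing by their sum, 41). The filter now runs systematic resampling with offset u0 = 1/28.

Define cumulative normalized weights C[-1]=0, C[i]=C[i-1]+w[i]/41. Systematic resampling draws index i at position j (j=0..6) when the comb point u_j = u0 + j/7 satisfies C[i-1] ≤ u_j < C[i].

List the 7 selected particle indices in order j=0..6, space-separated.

0 1 3 4 4 5 6

C = [6/41, 10/41, 11/41, 19/41, 25/41, 33/41, 1]
j=0: u_0=1/28 ∈ [0, 6/41) → index 0
j=1: u_1=5/28 ∈ [6/41, 10/41) → index 1
j=2: u_2=9/28 ∈ [11/41, 19/41) → index 3
j=3: u_3=13/28 ∈ [19/41, 25/41) → index 4
j=4: u_4=17/28 ∈ [19/41, 25/41) → index 4
j=5: u_5=3/4 ∈ [25/41, 33/41) → index 5
j=6: u_6=25/28 ∈ [33/41, 1) → index 6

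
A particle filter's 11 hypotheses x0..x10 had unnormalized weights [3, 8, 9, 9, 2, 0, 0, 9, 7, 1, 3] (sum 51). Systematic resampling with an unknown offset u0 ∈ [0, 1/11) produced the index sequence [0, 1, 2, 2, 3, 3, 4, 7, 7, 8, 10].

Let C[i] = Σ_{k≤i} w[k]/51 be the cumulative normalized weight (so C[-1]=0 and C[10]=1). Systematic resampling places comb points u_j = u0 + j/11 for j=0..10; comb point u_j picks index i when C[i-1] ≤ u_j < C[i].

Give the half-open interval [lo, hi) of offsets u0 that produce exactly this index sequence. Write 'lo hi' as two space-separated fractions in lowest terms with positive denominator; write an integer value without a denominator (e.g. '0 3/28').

C = [1/17, 11/51, 20/51, 29/51, 31/51, 31/51, 31/51, 40/51, 47/51, 16/17, 1]
j=0 picked index 0: u0 ∈ [0, 1/17)
j=1 picked index 1: u0 ∈ [-6/187, 70/561)
j=2 picked index 2: u0 ∈ [19/561, 118/561)
j=3 picked index 2: u0 ∈ [-32/561, 67/561)
j=4 picked index 3: u0 ∈ [16/561, 115/561)
j=5 picked index 3: u0 ∈ [-35/561, 64/561)
j=6 picked index 4: u0 ∈ [13/561, 35/561)
j=7 picked index 7: u0 ∈ [-16/561, 83/561)
j=8 picked index 7: u0 ∈ [-67/561, 32/561)
j=9 picked index 8: u0 ∈ [-19/561, 58/561)
j=10 picked index 10: u0 ∈ [6/187, 1/11)
intersection: [19/561, 32/561)

19/561 32/561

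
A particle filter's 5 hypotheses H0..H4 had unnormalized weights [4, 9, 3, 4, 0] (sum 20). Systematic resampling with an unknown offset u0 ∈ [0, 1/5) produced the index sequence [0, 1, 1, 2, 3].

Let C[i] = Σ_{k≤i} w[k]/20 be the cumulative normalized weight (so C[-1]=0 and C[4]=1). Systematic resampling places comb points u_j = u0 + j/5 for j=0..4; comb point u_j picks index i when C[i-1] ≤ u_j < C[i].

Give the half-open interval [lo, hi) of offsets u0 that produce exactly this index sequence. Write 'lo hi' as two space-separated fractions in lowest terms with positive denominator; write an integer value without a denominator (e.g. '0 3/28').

C = [1/5, 13/20, 4/5, 1, 1]
j=0 picked index 0: u0 ∈ [0, 1/5)
j=1 picked index 1: u0 ∈ [0, 9/20)
j=2 picked index 1: u0 ∈ [-1/5, 1/4)
j=3 picked index 2: u0 ∈ [1/20, 1/5)
j=4 picked index 3: u0 ∈ [0, 1/5)
intersection: [1/20, 1/5)

1/20 1/5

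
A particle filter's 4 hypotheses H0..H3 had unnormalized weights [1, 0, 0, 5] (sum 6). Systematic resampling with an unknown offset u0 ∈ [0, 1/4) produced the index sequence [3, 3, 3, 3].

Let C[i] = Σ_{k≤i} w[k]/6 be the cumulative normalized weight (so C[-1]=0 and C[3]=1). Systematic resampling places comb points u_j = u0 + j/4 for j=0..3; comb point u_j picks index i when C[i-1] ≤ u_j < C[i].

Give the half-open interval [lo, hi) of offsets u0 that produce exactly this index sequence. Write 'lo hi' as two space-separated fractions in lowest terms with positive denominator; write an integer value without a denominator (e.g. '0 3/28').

1/6 1/4

C = [1/6, 1/6, 1/6, 1]
j=0 picked index 3: u0 ∈ [1/6, 1)
j=1 picked index 3: u0 ∈ [-1/12, 3/4)
j=2 picked index 3: u0 ∈ [-1/3, 1/2)
j=3 picked index 3: u0 ∈ [-7/12, 1/4)
intersection: [1/6, 1/4)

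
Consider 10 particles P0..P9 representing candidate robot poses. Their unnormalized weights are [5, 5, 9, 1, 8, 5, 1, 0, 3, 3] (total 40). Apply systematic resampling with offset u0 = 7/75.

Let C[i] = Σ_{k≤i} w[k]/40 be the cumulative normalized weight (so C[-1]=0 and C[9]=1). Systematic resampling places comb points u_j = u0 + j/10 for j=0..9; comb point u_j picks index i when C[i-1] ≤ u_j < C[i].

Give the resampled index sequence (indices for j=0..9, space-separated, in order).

C = [1/8, 1/4, 19/40, 1/2, 7/10, 33/40, 17/20, 17/20, 37/40, 1]
j=0: u_0=7/75 ∈ [0, 1/8) → index 0
j=1: u_1=29/150 ∈ [1/8, 1/4) → index 1
j=2: u_2=22/75 ∈ [1/4, 19/40) → index 2
j=3: u_3=59/150 ∈ [1/4, 19/40) → index 2
j=4: u_4=37/75 ∈ [19/40, 1/2) → index 3
j=5: u_5=89/150 ∈ [1/2, 7/10) → index 4
j=6: u_6=52/75 ∈ [1/2, 7/10) → index 4
j=7: u_7=119/150 ∈ [7/10, 33/40) → index 5
j=8: u_8=67/75 ∈ [17/20, 37/40) → index 8
j=9: u_9=149/150 ∈ [37/40, 1) → index 9

0 1 2 2 3 4 4 5 8 9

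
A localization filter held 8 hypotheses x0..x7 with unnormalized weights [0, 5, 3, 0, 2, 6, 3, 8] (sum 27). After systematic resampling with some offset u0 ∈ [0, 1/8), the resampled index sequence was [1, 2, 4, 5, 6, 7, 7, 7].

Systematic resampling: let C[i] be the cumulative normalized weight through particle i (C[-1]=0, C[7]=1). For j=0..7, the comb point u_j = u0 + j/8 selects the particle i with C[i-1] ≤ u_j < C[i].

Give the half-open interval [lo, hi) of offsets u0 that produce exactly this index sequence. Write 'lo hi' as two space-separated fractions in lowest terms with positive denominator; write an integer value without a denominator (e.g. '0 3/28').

5/54 13/108

C = [0, 5/27, 8/27, 8/27, 10/27, 16/27, 19/27, 1]
j=0 picked index 1: u0 ∈ [0, 5/27)
j=1 picked index 2: u0 ∈ [13/216, 37/216)
j=2 picked index 4: u0 ∈ [5/108, 13/108)
j=3 picked index 5: u0 ∈ [-1/216, 47/216)
j=4 picked index 6: u0 ∈ [5/54, 11/54)
j=5 picked index 7: u0 ∈ [17/216, 3/8)
j=6 picked index 7: u0 ∈ [-5/108, 1/4)
j=7 picked index 7: u0 ∈ [-37/216, 1/8)
intersection: [5/54, 13/108)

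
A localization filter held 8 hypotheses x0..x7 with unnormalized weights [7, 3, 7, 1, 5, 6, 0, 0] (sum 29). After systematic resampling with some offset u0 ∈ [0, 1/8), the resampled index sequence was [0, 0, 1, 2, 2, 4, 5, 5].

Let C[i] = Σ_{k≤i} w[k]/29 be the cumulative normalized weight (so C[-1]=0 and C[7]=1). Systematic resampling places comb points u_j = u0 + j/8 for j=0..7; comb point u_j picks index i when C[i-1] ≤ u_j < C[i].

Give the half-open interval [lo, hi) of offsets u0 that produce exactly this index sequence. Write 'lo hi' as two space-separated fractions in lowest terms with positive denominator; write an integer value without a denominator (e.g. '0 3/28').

5/116 5/58

C = [7/29, 10/29, 17/29, 18/29, 23/29, 1, 1, 1]
j=0 picked index 0: u0 ∈ [0, 7/29)
j=1 picked index 0: u0 ∈ [-1/8, 27/232)
j=2 picked index 1: u0 ∈ [-1/116, 11/116)
j=3 picked index 2: u0 ∈ [-7/232, 49/232)
j=4 picked index 2: u0 ∈ [-9/58, 5/58)
j=5 picked index 4: u0 ∈ [-1/232, 39/232)
j=6 picked index 5: u0 ∈ [5/116, 1/4)
j=7 picked index 5: u0 ∈ [-19/232, 1/8)
intersection: [5/116, 5/58)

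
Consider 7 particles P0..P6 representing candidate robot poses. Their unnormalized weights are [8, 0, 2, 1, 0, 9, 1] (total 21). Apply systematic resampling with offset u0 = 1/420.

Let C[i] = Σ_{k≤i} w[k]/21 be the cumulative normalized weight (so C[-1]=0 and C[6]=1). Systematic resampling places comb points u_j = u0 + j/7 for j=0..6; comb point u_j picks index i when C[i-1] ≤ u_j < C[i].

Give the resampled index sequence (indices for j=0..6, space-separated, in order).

0 0 0 2 5 5 5

C = [8/21, 8/21, 10/21, 11/21, 11/21, 20/21, 1]
j=0: u_0=1/420 ∈ [0, 8/21) → index 0
j=1: u_1=61/420 ∈ [0, 8/21) → index 0
j=2: u_2=121/420 ∈ [0, 8/21) → index 0
j=3: u_3=181/420 ∈ [8/21, 10/21) → index 2
j=4: u_4=241/420 ∈ [11/21, 20/21) → index 5
j=5: u_5=43/60 ∈ [11/21, 20/21) → index 5
j=6: u_6=361/420 ∈ [11/21, 20/21) → index 5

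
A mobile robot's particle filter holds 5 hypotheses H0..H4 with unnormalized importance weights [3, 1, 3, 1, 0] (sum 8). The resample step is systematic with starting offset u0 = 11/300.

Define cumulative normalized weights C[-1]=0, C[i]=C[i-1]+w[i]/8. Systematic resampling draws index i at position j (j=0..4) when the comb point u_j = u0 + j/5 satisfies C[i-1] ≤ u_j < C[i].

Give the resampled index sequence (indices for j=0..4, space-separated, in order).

C = [3/8, 1/2, 7/8, 1, 1]
j=0: u_0=11/300 ∈ [0, 3/8) → index 0
j=1: u_1=71/300 ∈ [0, 3/8) → index 0
j=2: u_2=131/300 ∈ [3/8, 1/2) → index 1
j=3: u_3=191/300 ∈ [1/2, 7/8) → index 2
j=4: u_4=251/300 ∈ [1/2, 7/8) → index 2

0 0 1 2 2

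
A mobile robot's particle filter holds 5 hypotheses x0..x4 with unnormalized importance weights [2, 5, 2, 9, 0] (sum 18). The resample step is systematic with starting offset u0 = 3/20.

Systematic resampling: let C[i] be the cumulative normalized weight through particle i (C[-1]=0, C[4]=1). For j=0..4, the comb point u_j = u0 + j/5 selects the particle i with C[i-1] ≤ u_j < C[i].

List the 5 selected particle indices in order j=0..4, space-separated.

C = [1/9, 7/18, 1/2, 1, 1]
j=0: u_0=3/20 ∈ [1/9, 7/18) → index 1
j=1: u_1=7/20 ∈ [1/9, 7/18) → index 1
j=2: u_2=11/20 ∈ [1/2, 1) → index 3
j=3: u_3=3/4 ∈ [1/2, 1) → index 3
j=4: u_4=19/20 ∈ [1/2, 1) → index 3

1 1 3 3 3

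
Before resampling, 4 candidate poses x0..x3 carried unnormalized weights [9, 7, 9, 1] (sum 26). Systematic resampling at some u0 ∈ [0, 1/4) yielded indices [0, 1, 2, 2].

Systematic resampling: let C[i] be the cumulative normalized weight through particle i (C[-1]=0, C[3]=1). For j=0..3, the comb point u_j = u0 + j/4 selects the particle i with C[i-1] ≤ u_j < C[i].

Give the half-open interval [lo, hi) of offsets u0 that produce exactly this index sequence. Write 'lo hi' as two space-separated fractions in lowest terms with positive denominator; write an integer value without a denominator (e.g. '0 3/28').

C = [9/26, 8/13, 25/26, 1]
j=0 picked index 0: u0 ∈ [0, 9/26)
j=1 picked index 1: u0 ∈ [5/52, 19/52)
j=2 picked index 2: u0 ∈ [3/26, 6/13)
j=3 picked index 2: u0 ∈ [-7/52, 11/52)
intersection: [3/26, 11/52)

3/26 11/52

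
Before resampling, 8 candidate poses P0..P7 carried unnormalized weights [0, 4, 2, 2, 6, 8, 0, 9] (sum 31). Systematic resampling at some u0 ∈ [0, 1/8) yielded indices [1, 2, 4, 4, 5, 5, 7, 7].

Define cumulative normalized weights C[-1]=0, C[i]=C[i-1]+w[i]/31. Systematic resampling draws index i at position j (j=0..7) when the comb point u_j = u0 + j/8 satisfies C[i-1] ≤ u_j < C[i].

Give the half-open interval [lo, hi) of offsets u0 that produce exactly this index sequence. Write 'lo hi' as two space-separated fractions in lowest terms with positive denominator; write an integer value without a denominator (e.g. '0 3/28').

1/124 17/248

C = [0, 4/31, 6/31, 8/31, 14/31, 22/31, 22/31, 1]
j=0 picked index 1: u0 ∈ [0, 4/31)
j=1 picked index 2: u0 ∈ [1/248, 17/248)
j=2 picked index 4: u0 ∈ [1/124, 25/124)
j=3 picked index 4: u0 ∈ [-29/248, 19/248)
j=4 picked index 5: u0 ∈ [-3/62, 13/62)
j=5 picked index 5: u0 ∈ [-43/248, 21/248)
j=6 picked index 7: u0 ∈ [-5/124, 1/4)
j=7 picked index 7: u0 ∈ [-41/248, 1/8)
intersection: [1/124, 17/248)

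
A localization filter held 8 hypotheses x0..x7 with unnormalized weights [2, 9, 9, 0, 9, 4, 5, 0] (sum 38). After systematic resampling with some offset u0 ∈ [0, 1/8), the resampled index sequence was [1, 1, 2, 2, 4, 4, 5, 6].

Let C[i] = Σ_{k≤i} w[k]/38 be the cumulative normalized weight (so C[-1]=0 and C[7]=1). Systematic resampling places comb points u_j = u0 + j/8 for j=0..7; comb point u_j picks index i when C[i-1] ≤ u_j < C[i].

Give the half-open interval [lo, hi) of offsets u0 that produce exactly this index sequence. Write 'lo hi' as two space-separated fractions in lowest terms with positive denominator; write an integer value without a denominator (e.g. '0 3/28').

1/19 9/76

C = [1/19, 11/38, 10/19, 10/19, 29/38, 33/38, 1, 1]
j=0 picked index 1: u0 ∈ [1/19, 11/38)
j=1 picked index 1: u0 ∈ [-11/152, 25/152)
j=2 picked index 2: u0 ∈ [3/76, 21/76)
j=3 picked index 2: u0 ∈ [-13/152, 23/152)
j=4 picked index 4: u0 ∈ [1/38, 5/19)
j=5 picked index 4: u0 ∈ [-15/152, 21/152)
j=6 picked index 5: u0 ∈ [1/76, 9/76)
j=7 picked index 6: u0 ∈ [-1/152, 1/8)
intersection: [1/19, 9/76)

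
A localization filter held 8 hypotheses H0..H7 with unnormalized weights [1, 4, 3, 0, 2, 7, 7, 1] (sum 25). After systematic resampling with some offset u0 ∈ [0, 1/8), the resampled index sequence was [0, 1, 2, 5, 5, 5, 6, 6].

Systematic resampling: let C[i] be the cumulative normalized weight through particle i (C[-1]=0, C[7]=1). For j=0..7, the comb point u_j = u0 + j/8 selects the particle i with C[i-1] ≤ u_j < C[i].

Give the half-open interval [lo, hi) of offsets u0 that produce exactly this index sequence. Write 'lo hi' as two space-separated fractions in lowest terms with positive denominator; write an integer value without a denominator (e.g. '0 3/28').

C = [1/25, 1/5, 8/25, 8/25, 2/5, 17/25, 24/25, 1]
j=0 picked index 0: u0 ∈ [0, 1/25)
j=1 picked index 1: u0 ∈ [-17/200, 3/40)
j=2 picked index 2: u0 ∈ [-1/20, 7/100)
j=3 picked index 5: u0 ∈ [1/40, 61/200)
j=4 picked index 5: u0 ∈ [-1/10, 9/50)
j=5 picked index 5: u0 ∈ [-9/40, 11/200)
j=6 picked index 6: u0 ∈ [-7/100, 21/100)
j=7 picked index 6: u0 ∈ [-39/200, 17/200)
intersection: [1/40, 1/25)

1/40 1/25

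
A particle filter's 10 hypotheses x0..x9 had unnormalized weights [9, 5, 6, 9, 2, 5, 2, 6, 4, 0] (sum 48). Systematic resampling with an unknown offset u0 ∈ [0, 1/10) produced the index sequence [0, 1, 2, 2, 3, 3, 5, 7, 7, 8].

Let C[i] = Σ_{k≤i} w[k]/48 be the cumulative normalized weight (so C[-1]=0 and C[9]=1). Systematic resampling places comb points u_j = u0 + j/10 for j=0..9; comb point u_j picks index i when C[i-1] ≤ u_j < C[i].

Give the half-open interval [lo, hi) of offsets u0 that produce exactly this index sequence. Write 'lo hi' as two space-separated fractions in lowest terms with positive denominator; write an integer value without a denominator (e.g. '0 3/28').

11/120 1/10

C = [3/16, 7/24, 5/12, 29/48, 31/48, 3/4, 19/24, 11/12, 1, 1]
j=0 picked index 0: u0 ∈ [0, 3/16)
j=1 picked index 1: u0 ∈ [7/80, 23/120)
j=2 picked index 2: u0 ∈ [11/120, 13/60)
j=3 picked index 2: u0 ∈ [-1/120, 7/60)
j=4 picked index 3: u0 ∈ [1/60, 49/240)
j=5 picked index 3: u0 ∈ [-1/12, 5/48)
j=6 picked index 5: u0 ∈ [11/240, 3/20)
j=7 picked index 7: u0 ∈ [11/120, 13/60)
j=8 picked index 7: u0 ∈ [-1/120, 7/60)
j=9 picked index 8: u0 ∈ [1/60, 1/10)
intersection: [11/120, 1/10)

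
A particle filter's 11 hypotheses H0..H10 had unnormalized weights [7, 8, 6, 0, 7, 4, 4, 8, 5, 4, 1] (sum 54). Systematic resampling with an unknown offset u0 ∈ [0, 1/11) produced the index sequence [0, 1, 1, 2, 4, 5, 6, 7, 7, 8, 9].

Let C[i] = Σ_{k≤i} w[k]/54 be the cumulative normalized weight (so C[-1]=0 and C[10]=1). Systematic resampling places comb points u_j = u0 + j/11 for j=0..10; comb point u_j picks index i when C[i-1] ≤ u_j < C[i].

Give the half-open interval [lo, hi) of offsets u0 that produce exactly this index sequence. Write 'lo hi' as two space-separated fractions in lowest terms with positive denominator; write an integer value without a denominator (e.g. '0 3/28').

C = [7/54, 5/18, 7/18, 7/18, 14/27, 16/27, 2/3, 22/27, 49/54, 53/54, 1]
j=0 picked index 0: u0 ∈ [0, 7/54)
j=1 picked index 1: u0 ∈ [23/594, 37/198)
j=2 picked index 1: u0 ∈ [-31/594, 19/198)
j=3 picked index 2: u0 ∈ [1/198, 23/198)
j=4 picked index 4: u0 ∈ [5/198, 46/297)
j=5 picked index 5: u0 ∈ [19/297, 41/297)
j=6 picked index 6: u0 ∈ [14/297, 4/33)
j=7 picked index 7: u0 ∈ [1/33, 53/297)
j=8 picked index 7: u0 ∈ [-2/33, 26/297)
j=9 picked index 8: u0 ∈ [-1/297, 53/594)
j=10 picked index 9: u0 ∈ [-1/594, 43/594)
intersection: [19/297, 43/594)

19/297 43/594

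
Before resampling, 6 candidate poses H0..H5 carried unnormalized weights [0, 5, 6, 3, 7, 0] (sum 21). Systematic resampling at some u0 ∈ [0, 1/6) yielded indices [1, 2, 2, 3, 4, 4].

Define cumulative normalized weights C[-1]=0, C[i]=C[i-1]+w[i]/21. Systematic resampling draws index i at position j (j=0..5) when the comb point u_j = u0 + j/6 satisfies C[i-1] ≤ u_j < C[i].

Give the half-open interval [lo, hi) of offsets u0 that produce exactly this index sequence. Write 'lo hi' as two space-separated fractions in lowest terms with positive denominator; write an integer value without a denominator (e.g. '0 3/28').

C = [0, 5/21, 11/21, 2/3, 1, 1]
j=0 picked index 1: u0 ∈ [0, 5/21)
j=1 picked index 2: u0 ∈ [1/14, 5/14)
j=2 picked index 2: u0 ∈ [-2/21, 4/21)
j=3 picked index 3: u0 ∈ [1/42, 1/6)
j=4 picked index 4: u0 ∈ [0, 1/3)
j=5 picked index 4: u0 ∈ [-1/6, 1/6)
intersection: [1/14, 1/6)

1/14 1/6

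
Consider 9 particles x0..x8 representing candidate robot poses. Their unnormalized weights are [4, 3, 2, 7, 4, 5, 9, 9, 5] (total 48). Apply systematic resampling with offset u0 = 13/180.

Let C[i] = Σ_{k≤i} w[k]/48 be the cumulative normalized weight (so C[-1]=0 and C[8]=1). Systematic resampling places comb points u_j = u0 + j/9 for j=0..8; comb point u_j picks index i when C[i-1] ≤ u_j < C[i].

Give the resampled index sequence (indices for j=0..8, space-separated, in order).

0 2 3 4 5 6 7 7 8

C = [1/12, 7/48, 3/16, 1/3, 5/12, 25/48, 17/24, 43/48, 1]
j=0: u_0=13/180 ∈ [0, 1/12) → index 0
j=1: u_1=11/60 ∈ [7/48, 3/16) → index 2
j=2: u_2=53/180 ∈ [3/16, 1/3) → index 3
j=3: u_3=73/180 ∈ [1/3, 5/12) → index 4
j=4: u_4=31/60 ∈ [5/12, 25/48) → index 5
j=5: u_5=113/180 ∈ [25/48, 17/24) → index 6
j=6: u_6=133/180 ∈ [17/24, 43/48) → index 7
j=7: u_7=17/20 ∈ [17/24, 43/48) → index 7
j=8: u_8=173/180 ∈ [43/48, 1) → index 8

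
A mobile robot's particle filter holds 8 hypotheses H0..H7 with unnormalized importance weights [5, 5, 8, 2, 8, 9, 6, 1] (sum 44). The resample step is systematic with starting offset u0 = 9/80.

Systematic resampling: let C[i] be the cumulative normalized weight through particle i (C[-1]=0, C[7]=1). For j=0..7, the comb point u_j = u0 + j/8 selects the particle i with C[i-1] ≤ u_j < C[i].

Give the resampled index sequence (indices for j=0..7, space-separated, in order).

C = [5/44, 5/22, 9/22, 5/11, 7/11, 37/44, 43/44, 1]
j=0: u_0=9/80 ∈ [0, 5/44) → index 0
j=1: u_1=19/80 ∈ [5/22, 9/22) → index 2
j=2: u_2=29/80 ∈ [5/22, 9/22) → index 2
j=3: u_3=39/80 ∈ [5/11, 7/11) → index 4
j=4: u_4=49/80 ∈ [5/11, 7/11) → index 4
j=5: u_5=59/80 ∈ [7/11, 37/44) → index 5
j=6: u_6=69/80 ∈ [37/44, 43/44) → index 6
j=7: u_7=79/80 ∈ [43/44, 1) → index 7

0 2 2 4 4 5 6 7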